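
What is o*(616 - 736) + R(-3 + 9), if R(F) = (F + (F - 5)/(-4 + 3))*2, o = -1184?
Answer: 142090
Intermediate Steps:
R(F) = 10 (R(F) = (F + (-5 + F)/(-1))*2 = (F + (-5 + F)*(-1))*2 = (F + (5 - F))*2 = 5*2 = 10)
o*(616 - 736) + R(-3 + 9) = -1184*(616 - 736) + 10 = -1184*(-120) + 10 = 142080 + 10 = 142090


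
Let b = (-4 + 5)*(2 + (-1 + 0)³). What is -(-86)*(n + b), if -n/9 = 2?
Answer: -1462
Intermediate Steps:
n = -18 (n = -9*2 = -18)
b = 1 (b = 1*(2 + (-1)³) = 1*(2 - 1) = 1*1 = 1)
-(-86)*(n + b) = -(-86)*(-18 + 1) = -(-86)*(-17) = -86*17 = -1462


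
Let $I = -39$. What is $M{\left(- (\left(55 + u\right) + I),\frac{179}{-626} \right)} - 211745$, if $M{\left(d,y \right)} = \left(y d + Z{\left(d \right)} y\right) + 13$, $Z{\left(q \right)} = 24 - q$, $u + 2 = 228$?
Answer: $- \frac{66274264}{313} \approx -2.1174 \cdot 10^{5}$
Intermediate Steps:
$u = 226$ ($u = -2 + 228 = 226$)
$M{\left(d,y \right)} = 13 + d y + y \left(24 - d\right)$ ($M{\left(d,y \right)} = \left(y d + \left(24 - d\right) y\right) + 13 = \left(d y + y \left(24 - d\right)\right) + 13 = 13 + d y + y \left(24 - d\right)$)
$M{\left(- (\left(55 + u\right) + I),\frac{179}{-626} \right)} - 211745 = \left(13 + 24 \frac{179}{-626}\right) - 211745 = \left(13 + 24 \cdot 179 \left(- \frac{1}{626}\right)\right) - 211745 = \left(13 + 24 \left(- \frac{179}{626}\right)\right) - 211745 = \left(13 - \frac{2148}{313}\right) - 211745 = \frac{1921}{313} - 211745 = - \frac{66274264}{313}$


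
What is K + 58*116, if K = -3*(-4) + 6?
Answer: 6746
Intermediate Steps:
K = 18 (K = 12 + 6 = 18)
K + 58*116 = 18 + 58*116 = 18 + 6728 = 6746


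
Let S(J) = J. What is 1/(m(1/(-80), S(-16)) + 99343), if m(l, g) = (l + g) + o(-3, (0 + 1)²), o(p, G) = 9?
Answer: 80/7946879 ≈ 1.0067e-5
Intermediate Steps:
m(l, g) = 9 + g + l (m(l, g) = (l + g) + 9 = (g + l) + 9 = 9 + g + l)
1/(m(1/(-80), S(-16)) + 99343) = 1/((9 - 16 + 1/(-80)) + 99343) = 1/((9 - 16 - 1/80) + 99343) = 1/(-561/80 + 99343) = 1/(7946879/80) = 80/7946879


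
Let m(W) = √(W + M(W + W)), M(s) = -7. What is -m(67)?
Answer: -2*√15 ≈ -7.7460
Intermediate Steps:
m(W) = √(-7 + W) (m(W) = √(W - 7) = √(-7 + W))
-m(67) = -√(-7 + 67) = -√60 = -2*√15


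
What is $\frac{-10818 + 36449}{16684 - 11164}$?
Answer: $\frac{25631}{5520} \approx 4.6433$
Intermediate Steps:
$\frac{-10818 + 36449}{16684 - 11164} = \frac{25631}{5520}$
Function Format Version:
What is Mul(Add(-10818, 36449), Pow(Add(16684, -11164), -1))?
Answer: Rational(25631, 5520) ≈ 4.6433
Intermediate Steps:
Mul(Add(-10818, 36449), Pow(Add(16684, -11164), -1)) = Mul(25631, Pow(5520, -1)) = Mul(25631, Rational(1, 5520)) = Rational(25631, 5520)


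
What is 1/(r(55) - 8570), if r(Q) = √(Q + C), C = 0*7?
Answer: -1714/14688969 - √55/73444845 ≈ -0.00011679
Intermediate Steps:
C = 0
r(Q) = √Q (r(Q) = √(Q + 0) = √Q)
1/(r(55) - 8570) = 1/(√55 - 8570) = 1/(-8570 + √55)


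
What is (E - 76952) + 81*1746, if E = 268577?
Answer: 333051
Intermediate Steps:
(E - 76952) + 81*1746 = (268577 - 76952) + 81*1746 = 191625 + 141426 = 333051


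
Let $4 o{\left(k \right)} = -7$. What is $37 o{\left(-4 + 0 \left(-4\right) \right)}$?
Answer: $- \frac{259}{4} \approx -64.75$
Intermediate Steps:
$o{\left(k \right)} = - \frac{7}{4}$ ($o{\left(k \right)} = \frac{1}{4} \left(-7\right) = - \frac{7}{4}$)
$37 o{\left(-4 + 0 \left(-4\right) \right)} = 37 \left(- \frac{7}{4}\right) = - \frac{259}{4}$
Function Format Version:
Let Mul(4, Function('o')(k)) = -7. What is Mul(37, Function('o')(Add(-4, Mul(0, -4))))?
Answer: Rational(-259, 4) ≈ -64.750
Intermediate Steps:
Function('o')(k) = Rational(-7, 4) (Function('o')(k) = Mul(Rational(1, 4), -7) = Rational(-7, 4))
Mul(37, Function('o')(Add(-4, Mul(0, -4)))) = Mul(37, Rational(-7, 4)) = Rational(-259, 4)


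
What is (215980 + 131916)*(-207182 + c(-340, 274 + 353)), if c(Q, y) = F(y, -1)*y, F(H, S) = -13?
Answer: -74913489368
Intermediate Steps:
c(Q, y) = -13*y
(215980 + 131916)*(-207182 + c(-340, 274 + 353)) = (215980 + 131916)*(-207182 - 13*(274 + 353)) = 347896*(-207182 - 13*627) = 347896*(-207182 - 8151) = 347896*(-215333) = -74913489368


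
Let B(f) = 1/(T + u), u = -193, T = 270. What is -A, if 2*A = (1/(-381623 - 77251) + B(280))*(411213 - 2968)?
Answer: -187301581265/70666596 ≈ -2650.5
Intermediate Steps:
B(f) = 1/77 (B(f) = 1/(270 - 193) = 1/77)
A = 187301581265/70666596 (A = ((1/(-381623 - 77251) + 1/77)*(411213 - 2968))/2 = ((1/(-458874) + 1/77)*408245)/2 = ((-1/458874 + 1/77)*408245)/2 = ((458797/35333298)*408245)/2 = (½)*(187301581265/35333298) = 187301581265/70666596 ≈ 2650.5)
-A = -1*187301581265/70666596 = -187301581265/70666596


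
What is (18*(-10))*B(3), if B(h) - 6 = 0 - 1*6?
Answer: 0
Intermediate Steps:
B(h) = 0 (B(h) = 6 + (0 - 1*6) = 6 + (0 - 6) = 6 - 6 = 0)
(18*(-10))*B(3) = (18*(-10))*0 = -180*0 = 0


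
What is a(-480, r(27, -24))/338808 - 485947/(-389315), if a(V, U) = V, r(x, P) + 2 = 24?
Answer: 6852327499/5495959855 ≈ 1.2468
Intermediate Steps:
r(x, P) = 22 (r(x, P) = -2 + 24 = 22)
a(-480, r(27, -24))/338808 - 485947/(-389315) = -480/338808 - 485947/(-389315) = -480*1/338808 - 485947*(-1/389315) = -20/14117 + 485947/389315 = 6852327499/5495959855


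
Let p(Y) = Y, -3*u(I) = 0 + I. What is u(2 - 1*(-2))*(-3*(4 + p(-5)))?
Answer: -4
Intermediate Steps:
u(I) = -I/3 (u(I) = -(0 + I)/3 = -I/3)
u(2 - 1*(-2))*(-3*(4 + p(-5))) = (-(2 - 1*(-2))/3)*(-3*(4 - 5)) = (-(2 + 2)/3)*(-3*(-1)) = -1/3*4*3 = -4/3*3 = -4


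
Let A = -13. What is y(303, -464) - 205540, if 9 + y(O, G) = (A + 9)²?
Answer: -205533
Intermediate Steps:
y(O, G) = 7 (y(O, G) = -9 + (-13 + 9)² = -9 + (-4)² = -9 + 16 = 7)
y(303, -464) - 205540 = 7 - 205540 = -205533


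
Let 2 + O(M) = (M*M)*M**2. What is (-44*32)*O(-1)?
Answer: 1408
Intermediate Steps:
O(M) = -2 + M**4 (O(M) = -2 + (M*M)*M**2 = -2 + M**2*M**2 = -2 + M**4)
(-44*32)*O(-1) = (-44*32)*(-2 + (-1)**4) = -1408*(-2 + 1) = -1408*(-1) = 1408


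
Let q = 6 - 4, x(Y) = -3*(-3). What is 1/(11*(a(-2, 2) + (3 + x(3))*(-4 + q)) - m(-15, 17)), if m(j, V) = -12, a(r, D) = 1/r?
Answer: -2/515 ≈ -0.0038835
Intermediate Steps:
x(Y) = 9
q = 2
1/(11*(a(-2, 2) + (3 + x(3))*(-4 + q)) - m(-15, 17)) = 1/(11*(1/(-2) + (3 + 9)*(-4 + 2)) - 1*(-12)) = 1/(11*(-1/2 + 12*(-2)) + 12) = 1/(11*(-1/2 - 24) + 12) = 1/(11*(-49/2) + 12) = 1/(-539/2 + 12) = 1/(-515/2) = -2/515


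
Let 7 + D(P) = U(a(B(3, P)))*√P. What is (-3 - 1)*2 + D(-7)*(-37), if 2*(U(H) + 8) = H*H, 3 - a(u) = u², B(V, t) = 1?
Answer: 251 + 222*I*√7 ≈ 251.0 + 587.36*I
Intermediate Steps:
a(u) = 3 - u²
U(H) = -8 + H²/2 (U(H) = -8 + (H*H)/2 = -8 + H²/2)
D(P) = -7 - 6*√P (D(P) = -7 + (-8 + (3 - 1*1²)²/2)*√P = -7 + (-8 + (3 - 1*1)²/2)*√P = -7 + (-8 + (3 - 1)²/2)*√P = -7 + (-8 + (½)*2²)*√P = -7 + (-8 + (½)*4)*√P = -7 + (-8 + 2)*√P = -7 - 6*√P)
(-3 - 1)*2 + D(-7)*(-37) = (-3 - 1)*2 + (-7 - 6*I*√7)*(-37) = -4*2 + (-7 - 6*I*√7)*(-37) = -8 + (-7 - 6*I*√7)*(-37) = -8 + (259 + 222*I*√7) = 251 + 222*I*√7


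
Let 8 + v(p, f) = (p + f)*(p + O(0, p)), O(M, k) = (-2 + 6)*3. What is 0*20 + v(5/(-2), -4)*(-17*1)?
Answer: 4743/4 ≈ 1185.8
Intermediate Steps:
O(M, k) = 12 (O(M, k) = 4*3 = 12)
v(p, f) = -8 + (12 + p)*(f + p) (v(p, f) = -8 + (p + f)*(p + 12) = -8 + (f + p)*(12 + p) = -8 + (12 + p)*(f + p))
0*20 + v(5/(-2), -4)*(-17*1) = 0*20 + (-8 + (5/(-2))² + 12*(-4) + 12*(5/(-2)) - 20/(-2))*(-17*1) = 0 + (-8 + (5*(-½))² - 48 + 12*(5*(-½)) - 20*(-1)/2)*(-17) = 0 + (-8 + (-5/2)² - 48 + 12*(-5/2) - 4*(-5/2))*(-17) = 0 + (-8 + 25/4 - 48 - 30 + 10)*(-17) = 0 - 279/4*(-17) = 0 + 4743/4 = 4743/4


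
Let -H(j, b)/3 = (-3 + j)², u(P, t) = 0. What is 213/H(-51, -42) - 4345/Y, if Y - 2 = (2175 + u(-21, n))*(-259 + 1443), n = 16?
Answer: -97754681/3754644516 ≈ -0.026036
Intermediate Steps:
H(j, b) = -3*(-3 + j)²
Y = 2575202 (Y = 2 + (2175 + 0)*(-259 + 1443) = 2 + 2175*1184 = 2 + 2575200 = 2575202)
213/H(-51, -42) - 4345/Y = 213/((-3*(-3 - 51)²)) - 4345/2575202 = 213/((-3*(-54)²)) - 4345*1/2575202 = 213/((-3*2916)) - 4345/2575202 = 213/(-8748) - 4345/2575202 = 213*(-1/8748) - 4345/2575202 = -71/2916 - 4345/2575202 = -97754681/3754644516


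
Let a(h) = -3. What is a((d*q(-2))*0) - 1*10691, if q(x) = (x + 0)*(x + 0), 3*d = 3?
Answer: -10694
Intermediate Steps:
d = 1 (d = (1/3)*3 = 1)
q(x) = x**2 (q(x) = x*x = x**2)
a((d*q(-2))*0) - 1*10691 = -3 - 1*10691 = -3 - 10691 = -10694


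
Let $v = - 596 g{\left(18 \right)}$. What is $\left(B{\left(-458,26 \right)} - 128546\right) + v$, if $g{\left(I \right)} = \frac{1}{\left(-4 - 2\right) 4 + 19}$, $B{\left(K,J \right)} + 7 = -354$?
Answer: $- \frac{643939}{5} \approx -1.2879 \cdot 10^{5}$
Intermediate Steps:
$B{\left(K,J \right)} = -361$ ($B{\left(K,J \right)} = -7 - 354 = -361$)
$g{\left(I \right)} = - \frac{1}{5}$ ($g{\left(I \right)} = \frac{1}{\left(-6\right) 4 + 19} = \frac{1}{-24 + 19} = \frac{1}{-5} = - \frac{1}{5}$)
$v = \frac{596}{5}$ ($v = \left(-596\right) \left(- \frac{1}{5}\right) = \frac{596}{5} \approx 119.2$)
$\left(B{\left(-458,26 \right)} - 128546\right) + v = \left(-361 - 128546\right) + \frac{596}{5} = -128907 + \frac{596}{5} = - \frac{643939}{5}$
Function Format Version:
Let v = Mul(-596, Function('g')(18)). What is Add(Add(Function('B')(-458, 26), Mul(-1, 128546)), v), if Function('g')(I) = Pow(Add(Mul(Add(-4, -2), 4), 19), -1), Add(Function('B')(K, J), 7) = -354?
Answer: Rational(-643939, 5) ≈ -1.2879e+5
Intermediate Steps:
Function('B')(K, J) = -361 (Function('B')(K, J) = Add(-7, -354) = -361)
Function('g')(I) = Rational(-1, 5) (Function('g')(I) = Pow(Add(Mul(-6, 4), 19), -1) = Pow(Add(-24, 19), -1) = Pow(-5, -1) = Rational(-1, 5))
v = Rational(596, 5) (v = Mul(-596, Rational(-1, 5)) = Rational(596, 5) ≈ 119.20)
Add(Add(Function('B')(-458, 26), Mul(-1, 128546)), v) = Add(Add(-361, Mul(-1, 128546)), Rational(596, 5)) = Add(Add(-361, -128546), Rational(596, 5)) = Add(-128907, Rational(596, 5)) = Rational(-643939, 5)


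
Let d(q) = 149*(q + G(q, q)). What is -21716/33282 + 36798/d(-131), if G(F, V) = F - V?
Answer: -824292820/324815679 ≈ -2.5377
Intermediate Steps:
d(q) = 149*q (d(q) = 149*(q + (q - q)) = 149*(q + 0) = 149*q)
-21716/33282 + 36798/d(-131) = -21716/33282 + 36798/((149*(-131))) = -21716*1/33282 + 36798/(-19519) = -10858/16641 + 36798*(-1/19519) = -10858/16641 - 36798/19519 = -824292820/324815679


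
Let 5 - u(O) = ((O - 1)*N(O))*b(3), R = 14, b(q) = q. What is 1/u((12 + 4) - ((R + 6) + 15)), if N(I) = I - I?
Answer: ⅕ ≈ 0.20000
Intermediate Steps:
N(I) = 0
u(O) = 5 (u(O) = 5 - (O - 1)*0*3 = 5 - (-1 + O)*0*3 = 5 - 0*3 = 5 - 1*0 = 5 + 0 = 5)
1/u((12 + 4) - ((R + 6) + 15)) = 1/5 = ⅕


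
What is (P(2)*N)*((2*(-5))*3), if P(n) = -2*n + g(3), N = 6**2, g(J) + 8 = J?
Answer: 9720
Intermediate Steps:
g(J) = -8 + J
N = 36
P(n) = -5 - 2*n (P(n) = -2*n + (-8 + 3) = -2*n - 5 = -5 - 2*n)
(P(2)*N)*((2*(-5))*3) = ((-5 - 2*2)*36)*((2*(-5))*3) = ((-5 - 4)*36)*(-10*3) = -9*36*(-30) = -324*(-30) = 9720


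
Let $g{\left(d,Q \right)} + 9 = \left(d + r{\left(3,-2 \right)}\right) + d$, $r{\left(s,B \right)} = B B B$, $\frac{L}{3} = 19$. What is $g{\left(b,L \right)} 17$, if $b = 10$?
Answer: $51$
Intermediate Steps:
$L = 57$ ($L = 3 \cdot 19 = 57$)
$r{\left(s,B \right)} = B^{3}$ ($r{\left(s,B \right)} = B^{2} B = B^{3}$)
$g{\left(d,Q \right)} = -17 + 2 d$ ($g{\left(d,Q \right)} = -9 + \left(\left(d + \left(-2\right)^{3}\right) + d\right) = -9 + \left(\left(d - 8\right) + d\right) = -9 + \left(\left(-8 + d\right) + d\right) = -9 + \left(-8 + 2 d\right) = -17 + 2 d$)
$g{\left(b,L \right)} 17 = \left(-17 + 2 \cdot 10\right) 17 = \left(-17 + 20\right) 17 = 3 \cdot 17 = 51$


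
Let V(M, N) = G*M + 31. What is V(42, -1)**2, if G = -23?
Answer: 874225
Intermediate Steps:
V(M, N) = 31 - 23*M (V(M, N) = -23*M + 31 = 31 - 23*M)
V(42, -1)**2 = (31 - 23*42)**2 = (31 - 966)**2 = (-935)**2 = 874225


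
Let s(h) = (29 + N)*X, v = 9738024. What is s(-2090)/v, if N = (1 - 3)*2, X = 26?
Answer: 325/4869012 ≈ 6.6749e-5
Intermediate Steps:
N = -4 (N = -2*2 = -4)
s(h) = 650 (s(h) = (29 - 4)*26 = 25*26 = 650)
s(-2090)/v = 650/9738024 = 650*(1/9738024) = 325/4869012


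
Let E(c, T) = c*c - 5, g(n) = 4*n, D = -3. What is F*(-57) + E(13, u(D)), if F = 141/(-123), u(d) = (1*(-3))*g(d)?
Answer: 9403/41 ≈ 229.34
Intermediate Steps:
u(d) = -12*d (u(d) = (1*(-3))*(4*d) = -12*d)
F = -47/41 (F = 141*(-1/123) = -47/41 ≈ -1.1463)
E(c, T) = -5 + c² (E(c, T) = c² - 5 = -5 + c²)
F*(-57) + E(13, u(D)) = -47/41*(-57) + (-5 + 13²) = 2679/41 + (-5 + 169) = 2679/41 + 164 = 9403/41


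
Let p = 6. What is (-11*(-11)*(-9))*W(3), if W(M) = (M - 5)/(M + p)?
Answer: 242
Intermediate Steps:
W(M) = (-5 + M)/(6 + M) (W(M) = (M - 5)/(M + 6) = (-5 + M)/(6 + M))
(-11*(-11)*(-9))*W(3) = (-11*(-11)*(-9))*((-5 + 3)/(6 + 3)) = (121*(-9))*(-2/9) = -121*(-2) = -1089*(-2/9) = 242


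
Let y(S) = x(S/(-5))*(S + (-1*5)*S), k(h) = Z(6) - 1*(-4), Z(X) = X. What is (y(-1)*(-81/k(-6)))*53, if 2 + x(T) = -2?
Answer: 34344/5 ≈ 6868.8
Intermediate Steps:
x(T) = -4 (x(T) = -2 - 2 = -4)
k(h) = 10 (k(h) = 6 - 1*(-4) = 6 + 4 = 10)
y(S) = 16*S (y(S) = -4*(S + (-1*5)*S) = -4*(S - 5*S) = -(-16)*S = 16*S)
(y(-1)*(-81/k(-6)))*53 = ((16*(-1))*(-81/10))*53 = -(-1296)/10*53 = -16*(-81/10)*53 = (648/5)*53 = 34344/5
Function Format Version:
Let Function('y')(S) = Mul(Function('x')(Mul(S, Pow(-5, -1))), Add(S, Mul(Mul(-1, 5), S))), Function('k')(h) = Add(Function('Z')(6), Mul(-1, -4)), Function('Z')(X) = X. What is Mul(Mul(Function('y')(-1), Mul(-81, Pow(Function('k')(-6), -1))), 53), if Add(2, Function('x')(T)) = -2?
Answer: Rational(34344, 5) ≈ 6868.8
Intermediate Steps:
Function('x')(T) = -4 (Function('x')(T) = Add(-2, -2) = -4)
Function('k')(h) = 10 (Function('k')(h) = Add(6, Mul(-1, -4)) = Add(6, 4) = 10)
Function('y')(S) = Mul(16, S) (Function('y')(S) = Mul(-4, Add(S, Mul(Mul(-1, 5), S))) = Mul(-4, Add(S, Mul(-5, S))) = Mul(-4, Mul(-4, S)) = Mul(16, S))
Mul(Mul(Function('y')(-1), Mul(-81, Pow(Function('k')(-6), -1))), 53) = Mul(Mul(Mul(16, -1), Mul(-81, Pow(10, -1))), 53) = Mul(Mul(-16, Mul(-81, Rational(1, 10))), 53) = Mul(Mul(-16, Rational(-81, 10)), 53) = Mul(Rational(648, 5), 53) = Rational(34344, 5)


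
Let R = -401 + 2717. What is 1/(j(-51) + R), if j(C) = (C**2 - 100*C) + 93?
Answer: 1/10110 ≈ 9.8912e-5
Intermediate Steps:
j(C) = 93 + C**2 - 100*C
R = 2316
1/(j(-51) + R) = 1/((93 + (-51)**2 - 100*(-51)) + 2316) = 1/((93 + 2601 + 5100) + 2316) = 1/(7794 + 2316) = 1/10110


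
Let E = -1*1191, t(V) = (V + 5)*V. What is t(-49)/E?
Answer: -2156/1191 ≈ -1.8102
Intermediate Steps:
t(V) = V*(5 + V) (t(V) = (5 + V)*V = V*(5 + V))
E = -1191
t(-49)/E = -49*(5 - 49)/(-1191) = -49*(-44)*(-1/1191) = 2156*(-1/1191) = -2156/1191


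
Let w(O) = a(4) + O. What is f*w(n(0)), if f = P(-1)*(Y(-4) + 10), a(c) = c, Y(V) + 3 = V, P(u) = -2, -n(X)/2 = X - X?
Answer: -24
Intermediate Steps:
n(X) = 0 (n(X) = -2*(X - X) = -2*0 = 0)
Y(V) = -3 + V
f = -6 (f = -2*((-3 - 4) + 10) = -2*(-7 + 10) = -2*3 = -6)
w(O) = 4 + O
f*w(n(0)) = -6*(4 + 0) = -6*4 = -24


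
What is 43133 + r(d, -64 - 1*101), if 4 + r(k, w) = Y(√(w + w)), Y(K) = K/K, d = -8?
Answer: 43130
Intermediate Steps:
Y(K) = 1
r(k, w) = -3 (r(k, w) = -4 + 1 = -3)
43133 + r(d, -64 - 1*101) = 43133 - 3 = 43130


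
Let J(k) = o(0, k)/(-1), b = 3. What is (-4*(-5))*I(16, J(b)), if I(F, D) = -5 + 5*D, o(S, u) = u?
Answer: -400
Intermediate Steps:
J(k) = -k (J(k) = k/(-1) = k*(-1) = -k)
(-4*(-5))*I(16, J(b)) = (-4*(-5))*(-5 + 5*(-1*3)) = 20*(-5 + 5*(-3)) = 20*(-5 - 15) = 20*(-20) = -400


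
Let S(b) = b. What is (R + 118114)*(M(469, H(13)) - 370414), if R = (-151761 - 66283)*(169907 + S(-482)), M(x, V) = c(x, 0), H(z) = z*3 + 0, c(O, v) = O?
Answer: 13666503227557770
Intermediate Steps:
H(z) = 3*z (H(z) = 3*z + 0 = 3*z)
M(x, V) = x
R = -36942104700 (R = (-151761 - 66283)*(169907 - 482) = -218044*169425 = -36942104700)
(R + 118114)*(M(469, H(13)) - 370414) = (-36942104700 + 118114)*(469 - 370414) = -36941986586*(-369945) = 13666503227557770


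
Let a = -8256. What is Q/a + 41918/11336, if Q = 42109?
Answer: -16409077/11698752 ≈ -1.4026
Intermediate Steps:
Q/a + 41918/11336 = 42109/(-8256) + 41918/11336 = 42109*(-1/8256) + 41918*(1/11336) = -42109/8256 + 20959/5668 = -16409077/11698752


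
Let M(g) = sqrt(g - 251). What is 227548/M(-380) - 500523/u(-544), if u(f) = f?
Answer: 500523/544 - 227548*I*sqrt(631)/631 ≈ 920.08 - 9058.5*I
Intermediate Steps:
M(g) = sqrt(-251 + g)
227548/M(-380) - 500523/u(-544) = 227548/(sqrt(-251 - 380)) - 500523/(-544) = 227548/(sqrt(-631)) - 500523*(-1/544) = 227548/((I*sqrt(631))) + 500523/544 = 227548*(-I*sqrt(631)/631) + 500523/544 = -227548*I*sqrt(631)/631 + 500523/544 = 500523/544 - 227548*I*sqrt(631)/631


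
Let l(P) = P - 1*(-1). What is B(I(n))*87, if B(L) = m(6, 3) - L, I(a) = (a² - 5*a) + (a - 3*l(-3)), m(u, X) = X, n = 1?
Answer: 0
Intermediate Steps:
l(P) = 1 + P (l(P) = P + 1 = 1 + P)
I(a) = 6 + a² - 4*a (I(a) = (a² - 5*a) + (a - 3*(1 - 3)) = (a² - 5*a) + (a - 3*(-2)) = (a² - 5*a) + (a + 6) = (a² - 5*a) + (6 + a) = 6 + a² - 4*a)
B(L) = 3 - L
B(I(n))*87 = (3 - (6 + 1² - 4*1))*87 = (3 - (6 + 1 - 4))*87 = (3 - 1*3)*87 = (3 - 3)*87 = 0*87 = 0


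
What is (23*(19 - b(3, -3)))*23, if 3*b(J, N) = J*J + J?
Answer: 7935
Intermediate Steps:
b(J, N) = J/3 + J**2/3 (b(J, N) = (J*J + J)/3 = (J**2 + J)/3 = (J + J**2)/3 = J/3 + J**2/3)
(23*(19 - b(3, -3)))*23 = (23*(19 - 3*(1 + 3)/3))*23 = (23*(19 - 3*4/3))*23 = (23*(19 - 1*4))*23 = (23*(19 - 4))*23 = (23*15)*23 = 345*23 = 7935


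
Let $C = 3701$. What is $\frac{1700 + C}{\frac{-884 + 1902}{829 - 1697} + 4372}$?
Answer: $\frac{213094}{172449} \approx 1.2357$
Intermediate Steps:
$\frac{1700 + C}{\frac{-884 + 1902}{829 - 1697} + 4372} = \frac{1700 + 3701}{\frac{-884 + 1902}{829 - 1697} + 4372} = \frac{5401}{\frac{1018}{-868} + 4372} = \frac{5401}{1018 \left(- \frac{1}{868}\right) + 4372} = \frac{5401}{- \frac{509}{434} + 4372} = \frac{5401}{\frac{1896939}{434}} = 5401 \cdot \frac{434}{1896939} = \frac{213094}{172449}$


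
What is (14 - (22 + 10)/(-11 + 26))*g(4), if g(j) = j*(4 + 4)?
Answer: 5696/15 ≈ 379.73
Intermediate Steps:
g(j) = 8*j (g(j) = j*8 = 8*j)
(14 - (22 + 10)/(-11 + 26))*g(4) = (14 - (22 + 10)/(-11 + 26))*(8*4) = (14 - 32/15)*32 = (178/15)*32 = 5696/15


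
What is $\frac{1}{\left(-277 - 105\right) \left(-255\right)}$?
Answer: $\frac{1}{97410} \approx 1.0266 \cdot 10^{-5}$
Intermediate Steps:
$\frac{1}{\left(-277 - 105\right) \left(-255\right)} = \frac{1}{\left(-382\right) \left(-255\right)} = \frac{1}{97410}$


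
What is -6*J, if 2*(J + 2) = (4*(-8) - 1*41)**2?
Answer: -15975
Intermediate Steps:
J = 5325/2 (J = -2 + (4*(-8) - 1*41)**2/2 = -2 + (-32 - 41)**2/2 = -2 + (1/2)*(-73)**2 = -2 + (1/2)*5329 = -2 + 5329/2 = 5325/2 ≈ 2662.5)
-6*J = -6*5325/2 = -15975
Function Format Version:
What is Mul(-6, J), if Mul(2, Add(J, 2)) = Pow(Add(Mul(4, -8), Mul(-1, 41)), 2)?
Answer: -15975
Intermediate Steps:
J = Rational(5325, 2) (J = Add(-2, Mul(Rational(1, 2), Pow(Add(Mul(4, -8), Mul(-1, 41)), 2))) = Add(-2, Mul(Rational(1, 2), Pow(Add(-32, -41), 2))) = Add(-2, Mul(Rational(1, 2), Pow(-73, 2))) = Add(-2, Mul(Rational(1, 2), 5329)) = Add(-2, Rational(5329, 2)) = Rational(5325, 2) ≈ 2662.5)
Mul(-6, J) = Mul(-6, Rational(5325, 2)) = -15975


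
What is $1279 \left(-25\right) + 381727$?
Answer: $349752$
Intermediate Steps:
$1279 \left(-25\right) + 381727 = -31975 + 381727 = 349752$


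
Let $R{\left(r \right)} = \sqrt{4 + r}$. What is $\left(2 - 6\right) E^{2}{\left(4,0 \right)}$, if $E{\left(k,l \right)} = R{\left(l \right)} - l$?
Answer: $-16$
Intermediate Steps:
$E{\left(k,l \right)} = \sqrt{4 + l} - l$
$\left(2 - 6\right) E^{2}{\left(4,0 \right)} = \left(2 - 6\right) \left(\sqrt{4 + 0} - 0\right)^{2} = - 4 \left(\sqrt{4} + 0\right)^{2} = - 4 \left(2 + 0\right)^{2} = - 4 \cdot 2^{2} = \left(-4\right) 4 = -16$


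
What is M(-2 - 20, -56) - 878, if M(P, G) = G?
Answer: -934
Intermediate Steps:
M(-2 - 20, -56) - 878 = -56 - 878 = -934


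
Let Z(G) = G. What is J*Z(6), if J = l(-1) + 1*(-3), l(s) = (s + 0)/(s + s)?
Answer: -15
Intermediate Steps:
l(s) = 1/2 (l(s) = s/((2*s)) = s*(1/(2*s)) = 1/2)
J = -5/2 (J = 1/2 + 1*(-3) = 1/2 - 3 = -5/2 ≈ -2.5000)
J*Z(6) = -5/2*6 = -15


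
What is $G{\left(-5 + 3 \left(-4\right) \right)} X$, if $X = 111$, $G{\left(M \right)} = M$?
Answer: $-1887$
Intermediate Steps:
$G{\left(-5 + 3 \left(-4\right) \right)} X = \left(-5 + 3 \left(-4\right)\right) 111 = \left(-5 - 12\right) 111 = \left(-17\right) 111 = -1887$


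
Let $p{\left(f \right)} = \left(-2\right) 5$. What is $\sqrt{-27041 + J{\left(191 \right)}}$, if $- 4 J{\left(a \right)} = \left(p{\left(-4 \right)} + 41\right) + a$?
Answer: $\frac{i \sqrt{108386}}{2} \approx 164.61 i$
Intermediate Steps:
$p{\left(f \right)} = -10$
$J{\left(a \right)} = - \frac{31}{4} - \frac{a}{4}$ ($J{\left(a \right)} = - \frac{\left(-10 + 41\right) + a}{4} = - \frac{31 + a}{4} = - \frac{31}{4} - \frac{a}{4}$)
$\sqrt{-27041 + J{\left(191 \right)}} = \sqrt{-27041 - \frac{111}{2}} = \sqrt{- \frac{54193}{2}} = \frac{i \sqrt{108386}}{2}$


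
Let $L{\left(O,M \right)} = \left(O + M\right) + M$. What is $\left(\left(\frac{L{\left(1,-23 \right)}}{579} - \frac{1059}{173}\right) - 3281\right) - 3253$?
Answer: $- \frac{218370708}{33389} \approx -6540.2$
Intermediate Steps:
$L{\left(O,M \right)} = O + 2 M$ ($L{\left(O,M \right)} = \left(M + O\right) + M = O + 2 M$)
$\left(\left(\frac{L{\left(1,-23 \right)}}{579} - \frac{1059}{173}\right) - 3281\right) - 3253 = \left(\left(\frac{1 + 2 \left(-23\right)}{579} - \frac{1059}{173}\right) - 3281\right) - 3253 = \left(\left(\left(1 - 46\right) \frac{1}{579} - \frac{1059}{173}\right) - 3281\right) - 3253 = \left(\left(\left(-45\right) \frac{1}{579} - \frac{1059}{173}\right) - 3281\right) - 3253 = \left(\left(- \frac{15}{193} - \frac{1059}{173}\right) - 3281\right) - 3253 = \left(- \frac{206982}{33389} - 3281\right) - 3253 = - \frac{109756291}{33389} - 3253 = - \frac{218370708}{33389}$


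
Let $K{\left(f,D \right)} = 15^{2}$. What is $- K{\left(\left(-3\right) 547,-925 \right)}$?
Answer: $-225$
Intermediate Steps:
$K{\left(f,D \right)} = 225$
$- K{\left(\left(-3\right) 547,-925 \right)} = \left(-1\right) 225 = -225$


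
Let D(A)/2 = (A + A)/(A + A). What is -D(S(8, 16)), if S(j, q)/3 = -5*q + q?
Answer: -2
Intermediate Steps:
S(j, q) = -12*q (S(j, q) = 3*(-5*q + q) = 3*(-4*q) = -12*q)
D(A) = 2 (D(A) = 2*((A + A)/(A + A)) = 2*((2*A)/((2*A))) = 2*((2*A)*(1/(2*A))) = 2*1 = 2)
-D(S(8, 16)) = -1*2 = -2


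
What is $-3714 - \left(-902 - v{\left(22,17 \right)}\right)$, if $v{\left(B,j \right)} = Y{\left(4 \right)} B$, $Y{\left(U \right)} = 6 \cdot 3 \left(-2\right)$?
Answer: $-3604$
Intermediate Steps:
$Y{\left(U \right)} = -36$ ($Y{\left(U \right)} = 6 \left(-6\right) = -36$)
$v{\left(B,j \right)} = - 36 B$
$-3714 - \left(-902 - v{\left(22,17 \right)}\right) = -3714 - \left(-902 - \left(-36\right) 22\right) = -3714 - \left(-902 - -792\right) = -3714 - \left(-902 + 792\right) = -3714 - -110 = -3714 + 110 = -3604$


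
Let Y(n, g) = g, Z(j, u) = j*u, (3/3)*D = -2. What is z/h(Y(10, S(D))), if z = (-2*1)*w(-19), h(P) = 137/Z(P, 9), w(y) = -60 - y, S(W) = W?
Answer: -1476/137 ≈ -10.774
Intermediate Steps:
D = -2
h(P) = 137/(9*P) (h(P) = 137/((P*9)) = 137/((9*P)) = 137*(1/(9*P)) = 137/(9*P))
z = 82 (z = (-2*1)*(-60 - 1*(-19)) = -2*(-60 + 19) = -2*(-41) = 82)
z/h(Y(10, S(D))) = 82/(((137/9)/(-2))) = 82/(((137/9)*(-1/2))) = 82/(-137/18) = 82*(-18/137) = -1476/137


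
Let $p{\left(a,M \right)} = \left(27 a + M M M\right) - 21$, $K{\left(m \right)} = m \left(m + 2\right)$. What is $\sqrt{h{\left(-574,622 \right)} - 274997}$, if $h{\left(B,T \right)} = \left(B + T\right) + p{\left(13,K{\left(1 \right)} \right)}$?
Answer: $4 i \sqrt{17162} \approx 524.02 i$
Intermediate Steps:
$K{\left(m \right)} = m \left(2 + m\right)$
$p{\left(a,M \right)} = -21 + M^{3} + 27 a$ ($p{\left(a,M \right)} = \left(27 a + M^{2} M\right) - 21 = \left(27 a + M^{3}\right) - 21 = \left(M^{3} + 27 a\right) - 21 = -21 + M^{3} + 27 a$)
$h{\left(B,T \right)} = 357 + B + T$ ($h{\left(B,T \right)} = \left(B + T\right) + \left(-21 + \left(1 \left(2 + 1\right)\right)^{3} + 27 \cdot 13\right) = \left(B + T\right) + \left(-21 + \left(1 \cdot 3\right)^{3} + 351\right) = \left(B + T\right) + \left(-21 + 3^{3} + 351\right) = \left(B + T\right) + \left(-21 + 27 + 351\right) = \left(B + T\right) + 357 = 357 + B + T$)
$\sqrt{h{\left(-574,622 \right)} - 274997} = \sqrt{\left(357 - 574 + 622\right) - 274997} = \sqrt{405 - 274997} = \sqrt{-274592} = 4 i \sqrt{17162}$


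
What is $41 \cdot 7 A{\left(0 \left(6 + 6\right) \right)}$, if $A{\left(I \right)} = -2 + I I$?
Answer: $-574$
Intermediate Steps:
$A{\left(I \right)} = -2 + I^{2}$
$41 \cdot 7 A{\left(0 \left(6 + 6\right) \right)} = 41 \cdot 7 \left(-2 + \left(0 \left(6 + 6\right)\right)^{2}\right) = 287 \left(-2 + \left(0 \cdot 12\right)^{2}\right) = 287 \left(-2 + 0^{2}\right) = 287 \left(-2 + 0\right) = 287 \left(-2\right) = -574$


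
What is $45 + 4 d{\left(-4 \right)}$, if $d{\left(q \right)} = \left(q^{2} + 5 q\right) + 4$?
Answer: $45$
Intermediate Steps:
$d{\left(q \right)} = 4 + q^{2} + 5 q$
$45 + 4 d{\left(-4 \right)} = 45 + 4 \left(4 + \left(-4\right)^{2} + 5 \left(-4\right)\right) = 45 + 4 \left(4 + 16 - 20\right) = 45 + 4 \cdot 0 = 45 + 0 = 45$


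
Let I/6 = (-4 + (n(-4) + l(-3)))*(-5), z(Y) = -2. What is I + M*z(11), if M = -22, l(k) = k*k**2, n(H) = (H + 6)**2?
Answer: 854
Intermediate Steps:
n(H) = (6 + H)**2
l(k) = k**3
I = 810 (I = 6*((-4 + ((6 - 4)**2 + (-3)**3))*(-5)) = 6*((-4 + (2**2 - 27))*(-5)) = 6*((-4 + (4 - 27))*(-5)) = 6*((-4 - 23)*(-5)) = 6*(-27*(-5)) = 6*135 = 810)
I + M*z(11) = 810 - 22*(-2) = 810 + 44 = 854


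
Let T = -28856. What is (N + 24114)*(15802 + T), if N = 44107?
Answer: -890556934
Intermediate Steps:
(N + 24114)*(15802 + T) = (44107 + 24114)*(15802 - 28856) = 68221*(-13054) = -890556934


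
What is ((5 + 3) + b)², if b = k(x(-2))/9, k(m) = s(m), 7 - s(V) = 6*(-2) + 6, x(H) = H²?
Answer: 7225/81 ≈ 89.198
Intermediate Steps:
s(V) = 13 (s(V) = 7 - (6*(-2) + 6) = 7 - (-12 + 6) = 7 - 1*(-6) = 7 + 6 = 13)
k(m) = 13
b = 13/9 ≈ 1.4444
((5 + 3) + b)² = ((5 + 3) + 13/9)² = (8 + 13/9)² = (85/9)² = 7225/81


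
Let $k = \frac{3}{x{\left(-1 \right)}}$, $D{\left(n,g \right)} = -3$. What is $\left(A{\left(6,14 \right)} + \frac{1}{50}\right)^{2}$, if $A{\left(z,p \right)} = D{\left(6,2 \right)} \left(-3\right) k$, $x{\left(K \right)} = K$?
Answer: $\frac{1819801}{2500} \approx 727.92$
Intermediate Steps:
$k = -3$ ($k = \frac{3}{-1} = 3 \left(-1\right) = -3$)
$A{\left(z,p \right)} = -27$ ($A{\left(z,p \right)} = \left(-3\right) \left(-3\right) \left(-3\right) = 9 \left(-3\right) = -27$)
$\left(A{\left(6,14 \right)} + \frac{1}{50}\right)^{2} = \left(-27 + \frac{1}{50}\right)^{2} = \left(- \frac{1349}{50}\right)^{2} = \frac{1819801}{2500}$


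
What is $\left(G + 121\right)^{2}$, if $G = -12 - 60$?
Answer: $2401$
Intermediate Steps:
$G = -72$
$\left(G + 121\right)^{2} = \left(-72 + 121\right)^{2} = 49^{2} = 2401$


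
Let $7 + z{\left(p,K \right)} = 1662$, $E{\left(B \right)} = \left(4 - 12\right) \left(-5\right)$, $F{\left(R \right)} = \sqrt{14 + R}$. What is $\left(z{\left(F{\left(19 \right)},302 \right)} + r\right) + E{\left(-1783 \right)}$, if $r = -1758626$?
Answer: $-1756931$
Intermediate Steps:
$E{\left(B \right)} = 40$ ($E{\left(B \right)} = \left(-8\right) \left(-5\right) = 40$)
$z{\left(p,K \right)} = 1655$ ($z{\left(p,K \right)} = -7 + 1662 = 1655$)
$\left(z{\left(F{\left(19 \right)},302 \right)} + r\right) + E{\left(-1783 \right)} = \left(1655 - 1758626\right) + 40 = -1756971 + 40 = -1756931$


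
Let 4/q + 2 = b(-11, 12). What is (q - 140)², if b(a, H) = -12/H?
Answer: 179776/9 ≈ 19975.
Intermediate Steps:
q = -4/3 (q = 4/(-2 - 12/12) = 4/(-2 - 12*1/12) = 4/(-2 - 1) = 4/(-3) = 4*(-⅓) = -4/3 ≈ -1.3333)
(q - 140)² = (-4/3 - 140)² = (-424/3)² = 179776/9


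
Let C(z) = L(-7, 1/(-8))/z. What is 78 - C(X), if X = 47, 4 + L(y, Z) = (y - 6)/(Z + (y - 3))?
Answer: 297166/3807 ≈ 78.058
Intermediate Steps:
L(y, Z) = -4 + (-6 + y)/(-3 + Z + y) (L(y, Z) = -4 + (y - 6)/(Z + (y - 3)) = -4 + (-6 + y)/(Z + (-3 + y)) = -4 + (-6 + y)/(-3 + Z + y))
C(z) = -220/(81*z) (C(z) = ((6 - 4/(-8) - 3*(-7))/(-3 + 1/(-8) - 7))/z = ((6 - 4*(-⅛) + 21)/(-3 - ⅛ - 7))/z = ((6 + ½ + 21)/(-81/8))/z = (-8/81*55/2)/z = -220/(81*z))
78 - C(X) = 78 - (-220)/(81*47) = 78 - 1*(-220/3807) = 78 + 220/3807 = 297166/3807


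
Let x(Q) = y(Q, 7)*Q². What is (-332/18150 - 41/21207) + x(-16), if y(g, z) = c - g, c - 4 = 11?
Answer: 169700809107/21383725 ≈ 7936.0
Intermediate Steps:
c = 15 (c = 4 + 11 = 15)
y(g, z) = 15 - g
x(Q) = Q²*(15 - Q) (x(Q) = (15 - Q)*Q² = Q²*(15 - Q))
(-332/18150 - 41/21207) + x(-16) = (-332/18150 - 41/21207) + (-16)²*(15 - 1*(-16)) = (-332*1/18150 - 41*1/21207) + 256*(15 + 16) = (-166/9075 - 41/21207) + 256*31 = -432493/21383725 + 7936 = 169700809107/21383725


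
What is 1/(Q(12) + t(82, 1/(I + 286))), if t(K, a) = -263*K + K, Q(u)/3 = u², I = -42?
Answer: -1/21052 ≈ -4.7501e-5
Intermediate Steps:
Q(u) = 3*u²
t(K, a) = -262*K
1/(Q(12) + t(82, 1/(I + 286))) = 1/(3*12² - 262*82) = 1/(3*144 - 21484) = 1/(432 - 21484) = 1/(-21052) = -1/21052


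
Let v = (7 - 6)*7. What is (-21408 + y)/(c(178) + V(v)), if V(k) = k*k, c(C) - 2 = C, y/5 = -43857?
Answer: -240693/229 ≈ -1051.1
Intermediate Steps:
y = -219285 (y = 5*(-43857) = -219285)
c(C) = 2 + C
v = 7 (v = 1*7 = 7)
V(k) = k²
(-21408 + y)/(c(178) + V(v)) = (-21408 - 219285)/((2 + 178) + 7²) = -240693/(180 + 49) = -240693/229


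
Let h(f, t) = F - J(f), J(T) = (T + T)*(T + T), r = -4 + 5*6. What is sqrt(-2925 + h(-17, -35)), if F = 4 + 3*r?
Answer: I*sqrt(3999) ≈ 63.238*I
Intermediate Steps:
r = 26 (r = -4 + 30 = 26)
J(T) = 4*T**2 (J(T) = (2*T)*(2*T) = 4*T**2)
F = 82 (F = 4 + 3*26 = 4 + 78 = 82)
h(f, t) = 82 - 4*f**2
sqrt(-2925 + h(-17, -35)) = sqrt(-2925 + (82 - 4*(-17)**2)) = sqrt(-2925 + (82 - 4*289)) = sqrt(-2925 + (82 - 1156)) = sqrt(-2925 - 1074) = sqrt(-3999) = I*sqrt(3999)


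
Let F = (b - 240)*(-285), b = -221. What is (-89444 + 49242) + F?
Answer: 91183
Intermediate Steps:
F = 131385 (F = (-221 - 240)*(-285) = -461*(-285) = 131385)
(-89444 + 49242) + F = (-89444 + 49242) + 131385 = -40202 + 131385 = 91183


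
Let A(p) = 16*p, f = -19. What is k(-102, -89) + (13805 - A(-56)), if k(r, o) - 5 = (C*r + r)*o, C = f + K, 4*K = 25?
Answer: -183921/2 ≈ -91961.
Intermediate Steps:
K = 25/4 (K = (¼)*25 = 25/4 ≈ 6.2500)
C = -51/4 (C = -19 + 25/4 = -51/4 ≈ -12.750)
k(r, o) = 5 - 47*o*r/4 (k(r, o) = 5 + (-51*r/4 + r)*o = 5 + (-47*r/4)*o = 5 - 47*o*r/4)
k(-102, -89) + (13805 - A(-56)) = (5 - 47/4*(-89)*(-102)) + (13805 - 16*(-56)) = (5 - 213333/2) + (13805 - 1*(-896)) = -213323/2 + (13805 + 896) = -213323/2 + 14701 = -183921/2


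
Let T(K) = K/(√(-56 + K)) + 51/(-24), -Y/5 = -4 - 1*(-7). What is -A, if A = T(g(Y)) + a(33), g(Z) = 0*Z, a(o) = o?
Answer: -247/8 ≈ -30.875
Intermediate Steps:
Y = -15 (Y = -5*(-4 - 1*(-7)) = -5*(-4 + 7) = -5*3 = -15)
g(Z) = 0
T(K) = -17/8 + K/√(-56 + K) (T(K) = K/√(-56 + K) + 51*(-1/24) = K/√(-56 + K) - 17/8 = -17/8 + K/√(-56 + K))
A = 247/8 (A = (-17/8 + 0/√(-56 + 0)) + 33 = (-17/8 + 0/√(-56)) + 33 = (-17/8 + 0*(-I*√14/28)) + 33 = (-17/8 + 0) + 33 = -17/8 + 33 = 247/8 ≈ 30.875)
-A = -1*247/8 = -247/8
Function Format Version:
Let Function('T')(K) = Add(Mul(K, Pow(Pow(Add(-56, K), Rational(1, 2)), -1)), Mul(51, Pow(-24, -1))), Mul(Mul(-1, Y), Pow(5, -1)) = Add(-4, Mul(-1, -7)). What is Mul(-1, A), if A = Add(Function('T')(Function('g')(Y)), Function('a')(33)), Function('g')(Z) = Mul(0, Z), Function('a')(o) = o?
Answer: Rational(-247, 8) ≈ -30.875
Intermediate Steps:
Y = -15 (Y = Mul(-5, Add(-4, Mul(-1, -7))) = Mul(-5, Add(-4, 7)) = Mul(-5, 3) = -15)
Function('g')(Z) = 0
Function('T')(K) = Add(Rational(-17, 8), Mul(K, Pow(Add(-56, K), Rational(-1, 2)))) (Function('T')(K) = Add(Mul(K, Pow(Add(-56, K), Rational(-1, 2))), Mul(51, Rational(-1, 24))) = Add(Mul(K, Pow(Add(-56, K), Rational(-1, 2))), Rational(-17, 8)) = Add(Rational(-17, 8), Mul(K, Pow(Add(-56, K), Rational(-1, 2)))))
A = Rational(247, 8) (A = Add(Add(Rational(-17, 8), Mul(0, Pow(Add(-56, 0), Rational(-1, 2)))), 33) = Add(Add(Rational(-17, 8), Mul(0, Pow(-56, Rational(-1, 2)))), 33) = Add(Add(Rational(-17, 8), Mul(0, Mul(Rational(-1, 28), I, Pow(14, Rational(1, 2))))), 33) = Add(Add(Rational(-17, 8), 0), 33) = Add(Rational(-17, 8), 33) = Rational(247, 8) ≈ 30.875)
Mul(-1, A) = Mul(-1, Rational(247, 8)) = Rational(-247, 8)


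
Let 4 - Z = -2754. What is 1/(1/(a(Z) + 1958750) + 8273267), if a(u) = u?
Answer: 1961508/16228079406637 ≈ 1.2087e-7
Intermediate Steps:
Z = 2758 (Z = 4 - 1*(-2754) = 4 + 2754 = 2758)
1/(1/(a(Z) + 1958750) + 8273267) = 1/(1/(2758 + 1958750) + 8273267) = 1/(1/1961508 + 8273267) = 1/(16228079406637/1961508) = 1961508/16228079406637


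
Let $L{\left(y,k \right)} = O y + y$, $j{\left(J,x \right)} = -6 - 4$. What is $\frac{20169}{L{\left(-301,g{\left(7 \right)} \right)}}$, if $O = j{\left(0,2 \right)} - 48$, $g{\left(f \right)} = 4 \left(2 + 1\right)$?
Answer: $\frac{6723}{5719} \approx 1.1756$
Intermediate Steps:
$g{\left(f \right)} = 12$ ($g{\left(f \right)} = 4 \cdot 3 = 12$)
$j{\left(J,x \right)} = -10$
$O = -58$ ($O = -10 - 48 = -58$)
$L{\left(y,k \right)} = - 57 y$ ($L{\left(y,k \right)} = - 58 y + y = - 57 y$)
$\frac{20169}{L{\left(-301,g{\left(7 \right)} \right)}} = \frac{20169}{\left(-57\right) \left(-301\right)} = \frac{20169}{17157} = 20169 \cdot \frac{1}{17157} = \frac{6723}{5719}$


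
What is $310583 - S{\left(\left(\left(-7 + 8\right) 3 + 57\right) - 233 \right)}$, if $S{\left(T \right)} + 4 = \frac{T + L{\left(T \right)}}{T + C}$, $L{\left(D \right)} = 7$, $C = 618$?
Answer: $\frac{138211381}{445} \approx 3.1059 \cdot 10^{5}$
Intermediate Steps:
$S{\left(T \right)} = -4 + \frac{7 + T}{618 + T}$ ($S{\left(T \right)} = -4 + \frac{T + 7}{T + 618} = -4 + \frac{7 + T}{618 + T}$)
$310583 - S{\left(\left(\left(-7 + 8\right) 3 + 57\right) - 233 \right)} = 310583 - \frac{-2465 - 3 \left(\left(\left(-7 + 8\right) 3 + 57\right) - 233\right)}{618 - \left(176 - \left(-7 + 8\right) 3\right)} = 310583 - \frac{-2465 - 3 \left(\left(1 \cdot 3 + 57\right) - 233\right)}{618 + \left(\left(1 \cdot 3 + 57\right) - 233\right)} = 310583 - \frac{-2465 - 3 \left(\left(3 + 57\right) - 233\right)}{618 + \left(\left(3 + 57\right) - 233\right)} = 310583 - \frac{-2465 - 3 \left(60 - 233\right)}{618 + \left(60 - 233\right)} = 310583 - \frac{-2465 - -519}{618 - 173} = 310583 - \frac{-2465 + 519}{445} = 310583 - \frac{1}{445} \left(-1946\right) = 310583 - - \frac{1946}{445} = 310583 + \frac{1946}{445} = \frac{138211381}{445}$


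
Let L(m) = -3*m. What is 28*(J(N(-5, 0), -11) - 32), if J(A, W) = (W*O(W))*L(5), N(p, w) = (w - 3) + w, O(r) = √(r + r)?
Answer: -896 + 4620*I*√22 ≈ -896.0 + 21670.0*I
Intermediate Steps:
O(r) = √2*√r (O(r) = √(2*r) = √2*√r)
N(p, w) = -3 + 2*w (N(p, w) = (-3 + w) + w = -3 + 2*w)
J(A, W) = -15*√2*W^(3/2) (J(A, W) = (W*(√2*√W))*(-3*5) = (√2*W^(3/2))*(-15) = -15*√2*W^(3/2))
28*(J(N(-5, 0), -11) - 32) = 28*(-15*√2*(-11)^(3/2) - 32) = 28*(-15*√2*(-11*I*√11) - 32) = 28*(165*I*√22 - 32) = 28*(-32 + 165*I*√22) = -896 + 4620*I*√22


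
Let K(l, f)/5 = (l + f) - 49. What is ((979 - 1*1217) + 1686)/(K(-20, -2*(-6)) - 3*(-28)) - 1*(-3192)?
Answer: 640144/201 ≈ 3184.8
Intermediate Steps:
K(l, f) = -245 + 5*f + 5*l (K(l, f) = 5*((l + f) - 49) = 5*((f + l) - 49) = 5*(-49 + f + l) = -245 + 5*f + 5*l)
((979 - 1*1217) + 1686)/(K(-20, -2*(-6)) - 3*(-28)) - 1*(-3192) = ((979 - 1*1217) + 1686)/((-245 + 5*(-2*(-6)) + 5*(-20)) - 3*(-28)) - 1*(-3192) = ((979 - 1217) + 1686)/((-245 + 5*12 - 100) + 84) + 3192 = (-238 + 1686)/((-245 + 60 - 100) + 84) + 3192 = 1448/(-285 + 84) + 3192 = 1448/(-201) + 3192 = 1448*(-1/201) + 3192 = -1448/201 + 3192 = 640144/201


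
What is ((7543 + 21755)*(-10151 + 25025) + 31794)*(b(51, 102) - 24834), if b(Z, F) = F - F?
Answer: -10822911649164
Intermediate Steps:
b(Z, F) = 0
((7543 + 21755)*(-10151 + 25025) + 31794)*(b(51, 102) - 24834) = ((7543 + 21755)*(-10151 + 25025) + 31794)*(0 - 24834) = (29298*14874 + 31794)*(-24834) = (435778452 + 31794)*(-24834) = 435810246*(-24834) = -10822911649164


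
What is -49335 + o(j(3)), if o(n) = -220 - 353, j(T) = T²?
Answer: -49908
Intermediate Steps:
o(n) = -573
-49335 + o(j(3)) = -49335 - 573 = -49908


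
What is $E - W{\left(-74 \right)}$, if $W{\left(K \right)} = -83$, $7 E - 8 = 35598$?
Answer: $\frac{36187}{7} \approx 5169.6$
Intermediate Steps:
$E = \frac{35606}{7}$ ($E = \frac{8}{7} + \frac{1}{7} \cdot 35598 = \frac{8}{7} + \frac{35598}{7} = \frac{35606}{7} \approx 5086.6$)
$E - W{\left(-74 \right)} = \frac{35606}{7} - -83 = \frac{35606}{7} + 83 = \frac{36187}{7}$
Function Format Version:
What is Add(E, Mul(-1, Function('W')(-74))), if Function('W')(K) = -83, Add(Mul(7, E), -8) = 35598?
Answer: Rational(36187, 7) ≈ 5169.6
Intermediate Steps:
E = Rational(35606, 7) (E = Add(Rational(8, 7), Mul(Rational(1, 7), 35598)) = Add(Rational(8, 7), Rational(35598, 7)) = Rational(35606, 7) ≈ 5086.6)
Add(E, Mul(-1, Function('W')(-74))) = Add(Rational(35606, 7), Mul(-1, -83)) = Add(Rational(35606, 7), 83) = Rational(36187, 7)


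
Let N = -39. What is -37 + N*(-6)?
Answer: 197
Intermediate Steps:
-37 + N*(-6) = -37 - 39*(-6) = -37 + 234 = 197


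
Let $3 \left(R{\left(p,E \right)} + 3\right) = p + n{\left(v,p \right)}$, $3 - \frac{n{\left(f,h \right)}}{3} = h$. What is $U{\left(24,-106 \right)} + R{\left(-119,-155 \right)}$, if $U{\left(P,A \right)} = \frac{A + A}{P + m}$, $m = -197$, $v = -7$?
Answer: $\frac{41810}{519} \approx 80.559$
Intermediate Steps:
$n{\left(f,h \right)} = 9 - 3 h$
$U{\left(P,A \right)} = \frac{2 A}{-197 + P}$ ($U{\left(P,A \right)} = \frac{A + A}{P - 197} = \frac{2 A}{-197 + P}$)
$R{\left(p,E \right)} = - \frac{2 p}{3}$ ($R{\left(p,E \right)} = -3 + \frac{p - \left(-9 + 3 p\right)}{3} = -3 + \frac{9 - 2 p}{3} = -3 - \left(-3 + \frac{2 p}{3}\right) = - \frac{2 p}{3}$)
$U{\left(24,-106 \right)} + R{\left(-119,-155 \right)} = 2 \left(-106\right) \frac{1}{-197 + 24} - - \frac{238}{3} = 2 \left(-106\right) \frac{1}{-173} + \frac{238}{3} = 2 \left(-106\right) \left(- \frac{1}{173}\right) + \frac{238}{3} = \frac{212}{173} + \frac{238}{3} = \frac{41810}{519}$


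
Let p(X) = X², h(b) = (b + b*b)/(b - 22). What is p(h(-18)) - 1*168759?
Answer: -67480191/400 ≈ -1.6870e+5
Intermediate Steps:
h(b) = (b + b²)/(-22 + b)
p(h(-18)) - 1*168759 = (-18*(1 - 18)/(-22 - 18))² - 1*168759 = (-18*(-17)/(-40))² - 168759 = (-18*(-1/40)*(-17))² - 168759 = (-153/20)² - 168759 = 23409/400 - 168759 = -67480191/400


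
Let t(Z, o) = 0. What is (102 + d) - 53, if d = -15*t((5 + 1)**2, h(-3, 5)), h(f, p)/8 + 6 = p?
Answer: 49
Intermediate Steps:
h(f, p) = -48 + 8*p
d = 0 (d = -15*0 = 0)
(102 + d) - 53 = (102 + 0) - 53 = 102 - 53 = 49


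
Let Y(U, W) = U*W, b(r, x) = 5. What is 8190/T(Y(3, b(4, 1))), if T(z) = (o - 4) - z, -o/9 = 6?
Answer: -8190/73 ≈ -112.19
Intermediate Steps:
o = -54 (o = -9*6 = -54)
T(z) = -58 - z (T(z) = (-54 - 4) - z = -58 - z)
8190/T(Y(3, b(4, 1))) = 8190/(-58 - 3*5) = 8190/(-58 - 1*15) = 8190/(-58 - 15) = 8190/(-73) = -1/73*8190 = -8190/73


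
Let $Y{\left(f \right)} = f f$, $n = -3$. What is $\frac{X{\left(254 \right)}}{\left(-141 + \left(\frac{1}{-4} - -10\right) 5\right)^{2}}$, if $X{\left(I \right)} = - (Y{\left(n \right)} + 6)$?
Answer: $- \frac{80}{45387} \approx -0.0017626$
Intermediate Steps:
$Y{\left(f \right)} = f^{2}$
$X{\left(I \right)} = -15$ ($X{\left(I \right)} = - (\left(-3\right)^{2} + 6) = - (9 + 6) = \left(-1\right) 15 = -15$)
$\frac{X{\left(254 \right)}}{\left(-141 + \left(\frac{1}{-4} - -10\right) 5\right)^{2}} = - \frac{15}{\left(-141 + \left(\frac{1}{-4} - -10\right) 5\right)^{2}} = - \frac{15}{\left(-141 + \left(- \frac{1}{4} + 10\right) 5\right)^{2}} = - \frac{15}{\left(-141 + \frac{39}{4} \cdot 5\right)^{2}} = - \frac{15}{\left(-141 + \frac{195}{4}\right)^{2}} = - \frac{15}{\left(- \frac{369}{4}\right)^{2}} = - \frac{15}{\frac{136161}{16}} = \left(-15\right) \frac{16}{136161} = - \frac{80}{45387}$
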